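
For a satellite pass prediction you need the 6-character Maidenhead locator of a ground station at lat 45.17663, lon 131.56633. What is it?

PN55se

Offset from 180°W / 90°S: lon 311.5663°, lat 135.1766°.
Field (20°×10°, letters A–R): 311.5663/20 → 15 → P, 135.1766/10 → 13 → N; chars PN.
Square (2°×1°, digits 0–9): 11.5663/2 → 5, 5.1766/1 → 5; chars 55.
Subsquare (5′×2.5′, letters a–x): 1.5663/0.0833333 → 18 → s, 0.1766/0.0416667 → 4 → e; chars se.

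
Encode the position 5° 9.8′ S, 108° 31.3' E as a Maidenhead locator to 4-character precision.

Add 180° to longitude and 90° to latitude: 288.52, 84.84.
Field: lon ⌊288.52/20⌋ = 14 → O; lat ⌊84.84/10⌋ = 8 → I.
Square: lon ⌊8.52/2⌋ = 4; lat ⌊4.84/1⌋ = 4.

OI44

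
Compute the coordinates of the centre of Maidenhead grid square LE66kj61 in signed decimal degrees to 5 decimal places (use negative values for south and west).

-43.61875, 52.88750

Field L=11, E=4: +11·20° lon, +4·10° lat → SW at lon 40°, lat -50°.
Square 6, 6: +6·2° lon, +6·1° lat → SW at lon 52°, lat -44°.
Subsquare k=10, j=9: +10·0.0833333° lon, +9·0.0416667° lat → SW at lon 52.8333°, lat -43.625°.
Extended square 6, 1: +6·0.00833333° lon, +1·0.00416667° lat → SW at lon 52.8833°, lat -43.6208°.
Cell spans 0.00833333° lon × 0.00416667° lat. Centre is SW corner plus half of each.
latitude -43.61875, longitude 52.88750.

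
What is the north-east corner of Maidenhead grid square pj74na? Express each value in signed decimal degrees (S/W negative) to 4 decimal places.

4.0417, 135.1667

Field P=15, J=9: +15·20° lon, +9·10° lat → SW at lon 120°, lat 0°.
Square 7, 4: +7·2° lon, +4·1° lat → SW at lon 134°, lat 4°.
Subsquare n=13, a=0: +13·0.0833333° lon, +0·0.0416667° lat → SW at lon 135.083°, lat 4°.
Cell spans 0.0833333° lon × 0.0416667° lat. NE corner is SW corner plus one full cell.
latitude 4.0417, longitude 135.1667.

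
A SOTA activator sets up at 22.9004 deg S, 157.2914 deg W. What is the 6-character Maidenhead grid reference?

BG17ic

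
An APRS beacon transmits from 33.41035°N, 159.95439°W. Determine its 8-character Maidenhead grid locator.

Add 180° to longitude and 90° to latitude: 20.04561, 123.41035.
Field: 20.04561/20 → 1 → B, 123.41035/10 → 12 → M; chars BM.
Square: 0.04561/2 → 0, 3.41035/1 → 3; chars 03.
Subsquare: 0.04561/0.0833333 → 0 → a, 0.41035/0.0416667 → 9 → j; chars aj.
Extended square: 0.04561/0.00833333 → 5, 0.03535/0.00416667 → 8; chars 58.

BM03aj58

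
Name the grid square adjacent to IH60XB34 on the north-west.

IH60xb25

Longitude extended square 3; −1 → 2.
Latitude extended square 4; +1 → 5.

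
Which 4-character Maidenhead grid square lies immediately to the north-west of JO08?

IO99

Longitude square 0; −1 → -1, wraps to 9, carry into field.
Longitude field J = 9; −1 → 8 = I.
Latitude square 8; +1 → 9.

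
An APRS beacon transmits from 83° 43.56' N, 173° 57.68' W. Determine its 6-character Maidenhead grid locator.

Offset from 180°W / 90°S: lon 6.0387°, lat 173.7260°.
Field: 6.0387/20 → 0 → A, 173.7260/10 → 17 → R; chars AR.
Square: 6.0387/2 → 3, 3.7260/1 → 3; chars 33.
Subsquare: 0.0387/0.0833333 → 0 → a, 0.7260/0.0416667 → 17 → r; chars ar.

AR33ar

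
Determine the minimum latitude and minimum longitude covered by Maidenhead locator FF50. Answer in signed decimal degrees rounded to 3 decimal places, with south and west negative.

Field F=5, F=5: +5·20° lon, +5·10° lat → SW at lon -80°, lat -40°.
Square 5, 0: +5·2° lon, +0·1° lat → SW at lon -70°, lat -40°.
latitude -40.000, longitude -70.000.

-40.000, -70.000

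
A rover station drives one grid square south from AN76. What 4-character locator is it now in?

Latitude square 6; −1 → 5.
The longitude characters are unchanged.

AN75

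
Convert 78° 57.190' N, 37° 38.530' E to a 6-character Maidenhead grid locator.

KQ88tw

Add 180° to longitude and 90° to latitude: 217.6422, 168.9532.
Field (20°×10°, letters A–R): lon ⌊217.6422/20⌋ = 10 → K; lat ⌊168.9532/10⌋ = 16 → Q.
Square (2°×1°, digits 0–9): lon ⌊17.6422/2⌋ = 8; lat ⌊8.9532/1⌋ = 8.
Subsquare (5′×2.5′, letters a–x): lon ⌊1.6422/0.0833333⌋ = 19 → t; lat ⌊0.9532/0.0416667⌋ = 22 → w.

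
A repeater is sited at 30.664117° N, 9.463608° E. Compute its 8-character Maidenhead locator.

JM40rp59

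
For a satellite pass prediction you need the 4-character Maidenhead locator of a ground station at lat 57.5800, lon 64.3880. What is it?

MO27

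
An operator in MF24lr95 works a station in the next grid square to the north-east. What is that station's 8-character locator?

MF24mr06

Longitude extended square 9; +1 → 10, wraps to 0, carry into subsquare.
Longitude subsquare l = 11; +1 → 12 = m.
Latitude extended square 5; +1 → 6.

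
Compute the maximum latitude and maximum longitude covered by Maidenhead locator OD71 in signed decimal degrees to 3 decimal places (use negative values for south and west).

-58.000, 116.000

Field O=14, D=3: +14·20° lon, +3·10° lat → SW at lon 100°, lat -60°.
Square 7, 1: +7·2° lon, +1·1° lat → SW at lon 114°, lat -59°.
Cell spans 2° lon × 1° lat. NE corner is SW corner plus one full cell.
latitude -58.000, longitude 116.000.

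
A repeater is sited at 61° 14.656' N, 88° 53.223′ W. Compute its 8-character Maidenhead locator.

EP51nf38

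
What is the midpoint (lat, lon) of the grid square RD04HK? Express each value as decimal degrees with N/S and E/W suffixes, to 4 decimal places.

Field R=17, D=3: +17·20° lon, +3·10° lat → SW at lon 160°, lat -60°.
Square 0, 4: +0·2° lon, +4·1° lat → SW at lon 160°, lat -56°.
Subsquare h=7, k=10: +7·0.0833333° lon, +10·0.0416667° lat → SW at lon 160.583°, lat -55.5833°.
Cell spans 0.0833333° lon × 0.0416667° lat. Centre is SW corner plus half of each.
latitude 55.5625° S, longitude 160.6250° E.

55.5625° S, 160.6250° E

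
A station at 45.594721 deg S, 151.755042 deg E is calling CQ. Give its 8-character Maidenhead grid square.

QE54vj07

Offset from 180°W / 90°S: lon 331.75504°, lat 44.40528°.
Field: 331.75504/20 → 16 → Q, 44.40528/10 → 4 → E; chars QE.
Square: 11.75504/2 → 5, 4.40528/1 → 4; chars 54.
Subsquare: 1.75504/0.0833333 → 21 → v, 0.40528/0.0416667 → 9 → j; chars vj.
Extended square: 0.00504/0.00833333 → 0, 0.03028/0.00416667 → 7; chars 07.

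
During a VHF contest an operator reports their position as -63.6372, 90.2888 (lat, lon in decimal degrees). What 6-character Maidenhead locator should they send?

Add 180° to longitude and 90° to latitude: 270.2888, 26.3628.
Field (20°×10°, letters A–R): lon ⌊270.2888/20⌋ = 13 → N; lat ⌊26.3628/10⌋ = 2 → C.
Square (2°×1°, digits 0–9): lon ⌊10.2888/2⌋ = 5; lat ⌊6.3628/1⌋ = 6.
Subsquare (5′×2.5′, letters a–x): lon ⌊0.2888/0.0833333⌋ = 3 → d; lat ⌊0.3628/0.0416667⌋ = 8 → i.

NC56di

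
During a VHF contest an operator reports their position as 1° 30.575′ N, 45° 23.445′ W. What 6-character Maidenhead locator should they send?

GJ71hm

Shift to the Maidenhead origin (180°W, 90°S): lon 134.6093, lat 91.5096.
Field: 134.6093/20 → 6 → G, 91.5096/10 → 9 → J; chars GJ.
Square: 14.6093/2 → 7, 1.5096/1 → 1; chars 71.
Subsquare: 0.6093/0.0833333 → 7 → h, 0.5096/0.0416667 → 12 → m; chars hm.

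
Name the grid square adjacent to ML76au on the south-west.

ML66xt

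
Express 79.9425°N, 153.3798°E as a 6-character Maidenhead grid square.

QQ69qw

Offset from 180°W / 90°S: lon 333.3798°, lat 169.9425°.
Field (20°×10°, letters A–R): lon ⌊333.3798/20⌋ = 16 → Q; lat ⌊169.9425/10⌋ = 16 → Q.
Square (2°×1°, digits 0–9): lon ⌊13.3798/2⌋ = 6; lat ⌊9.9425/1⌋ = 9.
Subsquare (5′×2.5′, letters a–x): lon ⌊1.3798/0.0833333⌋ = 16 → q; lat ⌊0.9425/0.0416667⌋ = 22 → w.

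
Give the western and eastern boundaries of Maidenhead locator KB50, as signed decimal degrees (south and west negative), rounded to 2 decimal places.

Field K=10, B=1: +10·20° lon, +1·10° lat → SW at lon 20°, lat -80°.
Square 5, 0: +5·2° lon, +0·1° lat → SW at lon 30°, lat -80°.
Cell spans 2° lon × 1° lat.
west 30.00, east 32.00.

30.00, 32.00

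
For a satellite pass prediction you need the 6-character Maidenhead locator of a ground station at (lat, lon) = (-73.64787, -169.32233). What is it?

Shift to the Maidenhead origin (180°W, 90°S): lon 10.6777, lat 16.3521.
Field: 10.6777/20 → 0 → A, 16.3521/10 → 1 → B; chars AB.
Square: 10.6777/2 → 5, 6.3521/1 → 6; chars 56.
Subsquare: 0.6777/0.0833333 → 8 → i, 0.3521/0.0416667 → 8 → i; chars ii.

AB56ii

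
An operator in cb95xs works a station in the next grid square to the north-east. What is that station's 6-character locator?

DB05at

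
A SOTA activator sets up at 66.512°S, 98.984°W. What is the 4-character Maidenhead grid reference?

EC03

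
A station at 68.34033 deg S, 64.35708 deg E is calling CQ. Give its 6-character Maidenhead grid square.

Shift to the Maidenhead origin (180°W, 90°S): lon 244.3571, lat 21.6597.
Field: 244.3571/20 → 12 → M, 21.6597/10 → 2 → C; chars MC.
Square: 4.3571/2 → 2, 1.6597/1 → 1; chars 21.
Subsquare: 0.3571/0.0833333 → 4 → e, 0.6597/0.0416667 → 15 → p; chars ep.

MC21ep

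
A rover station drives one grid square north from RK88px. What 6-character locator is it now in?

Latitude subsquare x = 23; +1 → 24, wraps to 0 = a, carry into square.
Latitude square 8; +1 → 9.
The longitude characters are unchanged.

RK89pa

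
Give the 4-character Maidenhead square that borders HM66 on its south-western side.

HM55

Longitude square 6; −1 → 5.
Latitude square 6; −1 → 5.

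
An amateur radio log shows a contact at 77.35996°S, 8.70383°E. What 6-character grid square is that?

JB42ip

Add 180° to longitude and 90° to latitude: 188.7038, 12.6400.
Field (20°×10°, letters A–R): 188.7038/20 → 9 → J, 12.6400/10 → 1 → B; chars JB.
Square (2°×1°, digits 0–9): 8.7038/2 → 4, 2.6400/1 → 2; chars 42.
Subsquare (5′×2.5′, letters a–x): 0.7038/0.0833333 → 8 → i, 0.6400/0.0416667 → 15 → p; chars ip.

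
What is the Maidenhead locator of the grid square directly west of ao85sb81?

AO85sb71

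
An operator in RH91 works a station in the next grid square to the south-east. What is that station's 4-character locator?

AH00

Longitude square 9; +1 → 10, wraps to 0, carry into field.
Longitude field R = 17; +1 → 18, wraps to 0 = A, wrapping around the antimeridian.
Latitude square 1; −1 → 0.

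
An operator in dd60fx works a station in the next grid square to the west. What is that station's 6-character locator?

Longitude subsquare f = 5; −1 → 4 = e.
The latitude characters are unchanged.

DD60ex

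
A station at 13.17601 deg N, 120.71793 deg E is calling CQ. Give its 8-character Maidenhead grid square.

PK03ie62

Add 180° to longitude and 90° to latitude: 300.71793, 103.17601.
Field: 300.71793/20 → 15 → P, 103.17601/10 → 10 → K; chars PK.
Square: 0.71793/2 → 0, 3.17601/1 → 3; chars 03.
Subsquare: 0.71793/0.0833333 → 8 → i, 0.17601/0.0416667 → 4 → e; chars ie.
Extended square: 0.05126/0.00833333 → 6, 0.00934/0.00416667 → 2; chars 62.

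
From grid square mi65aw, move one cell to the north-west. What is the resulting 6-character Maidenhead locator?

MI55xx

Longitude subsquare a = 0; −1 → -1, wraps to 23 = x, carry into square.
Longitude square 6; −1 → 5.
Latitude subsquare w = 22; +1 → 23 = x.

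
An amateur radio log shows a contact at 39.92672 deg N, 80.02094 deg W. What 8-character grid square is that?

EM99xw72

Offset from 180°W / 90°S: lon 99.97906°, lat 129.92672°.
Field: lon ⌊99.97906/20⌋ = 4 → E; lat ⌊129.92672/10⌋ = 12 → M.
Square: lon ⌊19.97906/2⌋ = 9; lat ⌊9.92672/1⌋ = 9.
Subsquare: lon ⌊1.97906/0.0833333⌋ = 23 → x; lat ⌊0.92672/0.0416667⌋ = 22 → w.
Extended square: lon ⌊0.06239/0.00833333⌋ = 7; lat ⌊0.01005/0.00416667⌋ = 2.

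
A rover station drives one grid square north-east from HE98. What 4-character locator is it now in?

Longitude square 9; +1 → 10, wraps to 0, carry into field.
Longitude field H = 7; +1 → 8 = I.
Latitude square 8; +1 → 9.

IE09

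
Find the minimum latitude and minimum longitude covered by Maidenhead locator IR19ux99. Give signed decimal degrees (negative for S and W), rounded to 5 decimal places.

89.99583, -16.25833

Field I=8, R=17: +8·20° lon, +17·10° lat → SW at lon -20°, lat 80°.
Square 1, 9: +1·2° lon, +9·1° lat → SW at lon -18°, lat 89°.
Subsquare u=20, x=23: +20·0.0833333° lon, +23·0.0416667° lat → SW at lon -16.3333°, lat 89.9583°.
Extended square 9, 9: +9·0.00833333° lon, +9·0.00416667° lat → SW at lon -16.2583°, lat 89.9958°.
latitude 89.99583, longitude -16.25833.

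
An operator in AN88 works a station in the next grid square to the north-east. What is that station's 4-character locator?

AN99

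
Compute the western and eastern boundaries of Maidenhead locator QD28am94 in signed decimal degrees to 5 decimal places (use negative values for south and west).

144.07500, 144.08333

Field Q=16, D=3: +16·20° lon, +3·10° lat → SW at lon 140°, lat -60°.
Square 2, 8: +2·2° lon, +8·1° lat → SW at lon 144°, lat -52°.
Subsquare a=0, m=12: +0·0.0833333° lon, +12·0.0416667° lat → SW at lon 144°, lat -51.5°.
Extended square 9, 4: +9·0.00833333° lon, +4·0.00416667° lat → SW at lon 144.075°, lat -51.4833°.
Cell spans 0.00833333° lon × 0.00416667° lat.
west 144.07500, east 144.08333.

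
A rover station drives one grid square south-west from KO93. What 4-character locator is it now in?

Longitude square 9; −1 → 8.
Latitude square 3; −1 → 2.

KO82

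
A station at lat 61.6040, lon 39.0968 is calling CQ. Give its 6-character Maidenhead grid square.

KP91no

Add 180° to longitude and 90° to latitude: 219.0968, 151.6040.
Field: 219.0968/20 → 10 → K, 151.6040/10 → 15 → P; chars KP.
Square: 19.0968/2 → 9, 1.6040/1 → 1; chars 91.
Subsquare: 1.0968/0.0833333 → 13 → n, 0.6040/0.0416667 → 14 → o; chars no.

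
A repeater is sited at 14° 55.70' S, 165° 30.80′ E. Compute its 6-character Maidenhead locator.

Offset from 180°W / 90°S: lon 345.5133°, lat 75.0717°.
Field: 345.5133/20 → 17 → R, 75.0717/10 → 7 → H; chars RH.
Square: 5.5133/2 → 2, 5.0717/1 → 5; chars 25.
Subsquare: 1.5133/0.0833333 → 18 → s, 0.0717/0.0416667 → 1 → b; chars sb.

RH25sb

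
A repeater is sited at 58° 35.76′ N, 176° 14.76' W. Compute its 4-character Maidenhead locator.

AO18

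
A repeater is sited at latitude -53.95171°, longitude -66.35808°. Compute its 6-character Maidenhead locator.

Shift to the Maidenhead origin (180°W, 90°S): lon 113.6419, lat 36.0483.
Field: lon ⌊113.6419/20⌋ = 5 → F; lat ⌊36.0483/10⌋ = 3 → D.
Square: lon ⌊13.6419/2⌋ = 6; lat ⌊6.0483/1⌋ = 6.
Subsquare: lon ⌊1.6419/0.0833333⌋ = 19 → t; lat ⌊0.0483/0.0416667⌋ = 1 → b.

FD66tb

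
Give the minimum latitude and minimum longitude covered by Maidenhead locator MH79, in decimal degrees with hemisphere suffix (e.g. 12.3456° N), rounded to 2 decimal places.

Field M=12, H=7: +12·20° lon, +7·10° lat → SW at lon 60°, lat -20°.
Square 7, 9: +7·2° lon, +9·1° lat → SW at lon 74°, lat -11°.
latitude 11.00° S, longitude 74.00° E.

11.00° S, 74.00° E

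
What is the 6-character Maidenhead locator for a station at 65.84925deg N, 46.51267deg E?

LP35gu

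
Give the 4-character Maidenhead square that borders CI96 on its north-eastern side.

DI07

Longitude square 9; +1 → 10, wraps to 0, carry into field.
Longitude field C = 2; +1 → 3 = D.
Latitude square 6; +1 → 7.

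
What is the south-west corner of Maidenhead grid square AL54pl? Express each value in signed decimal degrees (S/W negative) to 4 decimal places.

24.4583, -168.7500

Field A=0, L=11: +0·20° lon, +11·10° lat → SW at lon -180°, lat 20°.
Square 5, 4: +5·2° lon, +4·1° lat → SW at lon -170°, lat 24°.
Subsquare p=15, l=11: +15·0.0833333° lon, +11·0.0416667° lat → SW at lon -168.75°, lat 24.4583°.
latitude 24.4583, longitude -168.7500.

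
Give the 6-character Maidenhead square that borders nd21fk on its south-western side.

ND21ej

Longitude subsquare f = 5; −1 → 4 = e.
Latitude subsquare k = 10; −1 → 9 = j.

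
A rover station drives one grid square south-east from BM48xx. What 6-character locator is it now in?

Longitude subsquare x = 23; +1 → 24, wraps to 0 = a, carry into square.
Longitude square 4; +1 → 5.
Latitude subsquare x = 23; −1 → 22 = w.

BM58aw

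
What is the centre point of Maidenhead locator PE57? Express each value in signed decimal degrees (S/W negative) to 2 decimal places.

Field P=15, E=4: +15·20° lon, +4·10° lat → SW at lon 120°, lat -50°.
Square 5, 7: +5·2° lon, +7·1° lat → SW at lon 130°, lat -43°.
Cell spans 2° lon × 1° lat. Centre is SW corner plus half of each.
latitude -42.50, longitude 131.00.

-42.50, 131.00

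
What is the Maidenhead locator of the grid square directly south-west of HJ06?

Longitude square 0; −1 → -1, wraps to 9, carry into field.
Longitude field H = 7; −1 → 6 = G.
Latitude square 6; −1 → 5.

GJ95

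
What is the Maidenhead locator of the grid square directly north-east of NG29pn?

Longitude subsquare p = 15; +1 → 16 = q.
Latitude subsquare n = 13; +1 → 14 = o.

NG29qo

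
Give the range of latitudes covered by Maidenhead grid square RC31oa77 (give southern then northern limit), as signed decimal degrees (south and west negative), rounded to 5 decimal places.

Field R=17, C=2: +17·20° lon, +2·10° lat → SW at lon 160°, lat -70°.
Square 3, 1: +3·2° lon, +1·1° lat → SW at lon 166°, lat -69°.
Subsquare o=14, a=0: +14·0.0833333° lon, +0·0.0416667° lat → SW at lon 167.167°, lat -69°.
Extended square 7, 7: +7·0.00833333° lon, +7·0.00416667° lat → SW at lon 167.225°, lat -68.9708°.
Cell spans 0.00833333° lon × 0.00416667° lat.
south -68.97083, north -68.96667.

-68.97083, -68.96667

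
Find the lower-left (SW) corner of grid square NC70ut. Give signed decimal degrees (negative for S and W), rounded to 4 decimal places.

-69.2083, 95.6667

Field N=13, C=2: +13·20° lon, +2·10° lat → SW at lon 80°, lat -70°.
Square 7, 0: +7·2° lon, +0·1° lat → SW at lon 94°, lat -70°.
Subsquare u=20, t=19: +20·0.0833333° lon, +19·0.0416667° lat → SW at lon 95.6667°, lat -69.2083°.
latitude -69.2083, longitude 95.6667.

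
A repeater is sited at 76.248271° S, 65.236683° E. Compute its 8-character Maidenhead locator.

MB23os80

Add 180° to longitude and 90° to latitude: 245.23668, 13.75173.
Field: lon ⌊245.23668/20⌋ = 12 → M; lat ⌊13.75173/10⌋ = 1 → B.
Square: lon ⌊5.23668/2⌋ = 2; lat ⌊3.75173/1⌋ = 3.
Subsquare: lon ⌊1.23668/0.0833333⌋ = 14 → o; lat ⌊0.75173/0.0416667⌋ = 18 → s.
Extended square: lon ⌊0.07002/0.00833333⌋ = 8; lat ⌊0.00173/0.00416667⌋ = 0.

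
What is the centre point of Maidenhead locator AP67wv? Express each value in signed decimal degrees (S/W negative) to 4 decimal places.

67.8958, -166.1250

Field A=0, P=15: +0·20° lon, +15·10° lat → SW at lon -180°, lat 60°.
Square 6, 7: +6·2° lon, +7·1° lat → SW at lon -168°, lat 67°.
Subsquare w=22, v=21: +22·0.0833333° lon, +21·0.0416667° lat → SW at lon -166.167°, lat 67.875°.
Cell spans 0.0833333° lon × 0.0416667° lat. Centre is SW corner plus half of each.
latitude 67.8958, longitude -166.1250.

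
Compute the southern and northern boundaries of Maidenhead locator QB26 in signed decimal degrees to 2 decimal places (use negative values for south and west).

-74.00, -73.00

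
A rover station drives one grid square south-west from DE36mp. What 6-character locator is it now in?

Longitude subsquare m = 12; −1 → 11 = l.
Latitude subsquare p = 15; −1 → 14 = o.

DE36lo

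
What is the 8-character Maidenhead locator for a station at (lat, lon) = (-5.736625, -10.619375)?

II44qg53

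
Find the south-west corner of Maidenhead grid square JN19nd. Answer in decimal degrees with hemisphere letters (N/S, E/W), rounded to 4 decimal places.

49.1250° N, 3.0833° E

Field J=9, N=13: +9·20° lon, +13·10° lat → SW at lon 0°, lat 40°.
Square 1, 9: +1·2° lon, +9·1° lat → SW at lon 2°, lat 49°.
Subsquare n=13, d=3: +13·0.0833333° lon, +3·0.0416667° lat → SW at lon 3.08333°, lat 49.125°.
latitude 49.1250° N, longitude 3.0833° E.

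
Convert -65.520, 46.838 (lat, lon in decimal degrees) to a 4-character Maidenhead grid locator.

Add 180° to longitude and 90° to latitude: 226.84, 24.48.
Field: 226.84/20 → 11 → L, 24.48/10 → 2 → C; chars LC.
Square: 6.84/2 → 3, 4.48/1 → 4; chars 34.

LC34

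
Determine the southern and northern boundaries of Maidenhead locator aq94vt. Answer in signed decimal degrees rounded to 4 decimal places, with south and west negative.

Field A=0, Q=16: +0·20° lon, +16·10° lat → SW at lon -180°, lat 70°.
Square 9, 4: +9·2° lon, +4·1° lat → SW at lon -162°, lat 74°.
Subsquare v=21, t=19: +21·0.0833333° lon, +19·0.0416667° lat → SW at lon -160.25°, lat 74.7917°.
Cell spans 0.0833333° lon × 0.0416667° lat.
south 74.7917, north 74.8333.

74.7917, 74.8333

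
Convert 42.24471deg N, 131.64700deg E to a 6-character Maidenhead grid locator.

PN52tf

Shift to the Maidenhead origin (180°W, 90°S): lon 311.6470, lat 132.2447.
Field: lon ⌊311.6470/20⌋ = 15 → P; lat ⌊132.2447/10⌋ = 13 → N.
Square: lon ⌊11.6470/2⌋ = 5; lat ⌊2.2447/1⌋ = 2.
Subsquare: lon ⌊1.6470/0.0833333⌋ = 19 → t; lat ⌊0.2447/0.0416667⌋ = 5 → f.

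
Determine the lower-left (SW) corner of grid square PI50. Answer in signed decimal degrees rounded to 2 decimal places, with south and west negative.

-10.00, 130.00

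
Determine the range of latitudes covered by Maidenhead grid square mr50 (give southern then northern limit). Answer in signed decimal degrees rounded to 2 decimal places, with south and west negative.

80.00, 81.00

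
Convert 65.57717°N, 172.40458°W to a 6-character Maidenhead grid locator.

AP35tn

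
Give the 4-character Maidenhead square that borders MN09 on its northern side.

Latitude square 9; +1 → 10, wraps to 0, carry into field.
Latitude field N = 13; +1 → 14 = O.
The longitude characters are unchanged.

MO00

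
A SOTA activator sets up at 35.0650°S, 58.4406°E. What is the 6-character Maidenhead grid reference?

Add 180° to longitude and 90° to latitude: 238.4406, 54.9350.
Field: lon ⌊238.4406/20⌋ = 11 → L; lat ⌊54.9350/10⌋ = 5 → F.
Square: lon ⌊18.4406/2⌋ = 9; lat ⌊4.9350/1⌋ = 4.
Subsquare: lon ⌊0.4406/0.0833333⌋ = 5 → f; lat ⌊0.9350/0.0416667⌋ = 22 → w.

LF94fw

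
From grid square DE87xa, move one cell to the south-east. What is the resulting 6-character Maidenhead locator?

DE96ax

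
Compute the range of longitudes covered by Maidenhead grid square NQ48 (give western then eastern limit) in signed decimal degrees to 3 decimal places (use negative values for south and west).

Field N=13, Q=16: +13·20° lon, +16·10° lat → SW at lon 80°, lat 70°.
Square 4, 8: +4·2° lon, +8·1° lat → SW at lon 88°, lat 78°.
Cell spans 2° lon × 1° lat.
west 88.000, east 90.000.

88.000, 90.000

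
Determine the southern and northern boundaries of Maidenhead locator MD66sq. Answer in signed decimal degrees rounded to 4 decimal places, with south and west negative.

-53.3333, -53.2917

Field M=12, D=3: +12·20° lon, +3·10° lat → SW at lon 60°, lat -60°.
Square 6, 6: +6·2° lon, +6·1° lat → SW at lon 72°, lat -54°.
Subsquare s=18, q=16: +18·0.0833333° lon, +16·0.0416667° lat → SW at lon 73.5°, lat -53.3333°.
Cell spans 0.0833333° lon × 0.0416667° lat.
south -53.3333, north -53.2917.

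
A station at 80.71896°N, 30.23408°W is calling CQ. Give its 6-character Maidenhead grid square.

Add 180° to longitude and 90° to latitude: 149.7659, 170.7190.
Field: lon ⌊149.7659/20⌋ = 7 → H; lat ⌊170.7190/10⌋ = 17 → R.
Square: lon ⌊9.7659/2⌋ = 4; lat ⌊0.7190/1⌋ = 0.
Subsquare: lon ⌊1.7659/0.0833333⌋ = 21 → v; lat ⌊0.7190/0.0416667⌋ = 17 → r.

HR40vr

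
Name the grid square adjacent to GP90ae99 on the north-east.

Longitude extended square 9; +1 → 10, wraps to 0, carry into subsquare.
Longitude subsquare a = 0; +1 → 1 = b.
Latitude extended square 9; +1 → 10, wraps to 0, carry into subsquare.
Latitude subsquare e = 4; +1 → 5 = f.

GP90bf00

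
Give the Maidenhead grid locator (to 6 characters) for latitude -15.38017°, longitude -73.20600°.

FH34jo

Offset from 180°W / 90°S: lon 106.7940°, lat 74.6198°.
Field: 106.7940/20 → 5 → F, 74.6198/10 → 7 → H; chars FH.
Square: 6.7940/2 → 3, 4.6198/1 → 4; chars 34.
Subsquare: 0.7940/0.0833333 → 9 → j, 0.6198/0.0416667 → 14 → o; chars jo.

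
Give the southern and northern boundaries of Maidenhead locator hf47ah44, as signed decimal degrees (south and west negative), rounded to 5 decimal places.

-32.69167, -32.68750

Field H=7, F=5: +7·20° lon, +5·10° lat → SW at lon -40°, lat -40°.
Square 4, 7: +4·2° lon, +7·1° lat → SW at lon -32°, lat -33°.
Subsquare a=0, h=7: +0·0.0833333° lon, +7·0.0416667° lat → SW at lon -32°, lat -32.7083°.
Extended square 4, 4: +4·0.00833333° lon, +4·0.00416667° lat → SW at lon -31.9667°, lat -32.6917°.
Cell spans 0.00833333° lon × 0.00416667° lat.
south -32.69167, north -32.68750.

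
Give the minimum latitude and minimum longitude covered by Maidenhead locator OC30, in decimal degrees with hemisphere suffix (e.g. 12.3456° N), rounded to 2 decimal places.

Field O=14, C=2: +14·20° lon, +2·10° lat → SW at lon 100°, lat -70°.
Square 3, 0: +3·2° lon, +0·1° lat → SW at lon 106°, lat -70°.
latitude 70.00° S, longitude 106.00° E.

70.00° S, 106.00° E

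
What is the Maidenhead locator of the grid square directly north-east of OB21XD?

OB31ae

Longitude subsquare x = 23; +1 → 24, wraps to 0 = a, carry into square.
Longitude square 2; +1 → 3.
Latitude subsquare d = 3; +1 → 4 = e.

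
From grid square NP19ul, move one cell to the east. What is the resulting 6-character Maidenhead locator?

NP19vl

Longitude subsquare u = 20; +1 → 21 = v.
The latitude characters are unchanged.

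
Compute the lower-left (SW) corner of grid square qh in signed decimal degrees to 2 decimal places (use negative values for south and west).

-20.00, 140.00

Field Q=16, H=7: +16·20° lon, +7·10° lat → SW at lon 140°, lat -20°.
latitude -20.00, longitude 140.00.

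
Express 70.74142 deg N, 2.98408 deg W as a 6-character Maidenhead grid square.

IQ80mr

Offset from 180°W / 90°S: lon 177.0159°, lat 160.7414°.
Field (20°×10°, letters A–R): lon ⌊177.0159/20⌋ = 8 → I; lat ⌊160.7414/10⌋ = 16 → Q.
Square (2°×1°, digits 0–9): lon ⌊17.0159/2⌋ = 8; lat ⌊0.7414/1⌋ = 0.
Subsquare (5′×2.5′, letters a–x): lon ⌊1.0159/0.0833333⌋ = 12 → m; lat ⌊0.7414/0.0416667⌋ = 17 → r.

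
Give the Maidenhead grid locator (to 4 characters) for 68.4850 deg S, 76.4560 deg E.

MC81

Shift to the Maidenhead origin (180°W, 90°S): lon 256.46, lat 21.52.
Field: lon ⌊256.46/20⌋ = 12 → M; lat ⌊21.52/10⌋ = 2 → C.
Square: lon ⌊16.46/2⌋ = 8; lat ⌊1.52/1⌋ = 1.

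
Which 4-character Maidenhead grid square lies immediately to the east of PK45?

PK55

Longitude square 4; +1 → 5.
The latitude characters are unchanged.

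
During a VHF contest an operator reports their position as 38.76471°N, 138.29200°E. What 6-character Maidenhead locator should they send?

PM98ds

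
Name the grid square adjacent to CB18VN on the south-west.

CB18um

Longitude subsquare v = 21; −1 → 20 = u.
Latitude subsquare n = 13; −1 → 12 = m.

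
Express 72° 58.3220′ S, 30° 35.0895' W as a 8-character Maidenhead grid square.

HB47qa96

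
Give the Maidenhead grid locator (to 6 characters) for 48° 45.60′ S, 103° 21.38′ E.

OE11qf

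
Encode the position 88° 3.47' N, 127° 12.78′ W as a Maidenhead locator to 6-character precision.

CR68jb

Shift to the Maidenhead origin (180°W, 90°S): lon 52.7870, lat 178.0578.
Field: 52.7870/20 → 2 → C, 178.0578/10 → 17 → R; chars CR.
Square: 12.7870/2 → 6, 8.0578/1 → 8; chars 68.
Subsquare: 0.7870/0.0833333 → 9 → j, 0.0578/0.0416667 → 1 → b; chars jb.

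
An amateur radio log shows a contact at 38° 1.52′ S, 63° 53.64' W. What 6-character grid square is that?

FF81bx

Shift to the Maidenhead origin (180°W, 90°S): lon 116.1060, lat 51.9747.
Field: 116.1060/20 → 5 → F, 51.9747/10 → 5 → F; chars FF.
Square: 16.1060/2 → 8, 1.9747/1 → 1; chars 81.
Subsquare: 0.1060/0.0833333 → 1 → b, 0.9747/0.0416667 → 23 → x; chars bx.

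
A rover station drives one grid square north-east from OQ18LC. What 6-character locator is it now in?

OQ18md

Longitude subsquare l = 11; +1 → 12 = m.
Latitude subsquare c = 2; +1 → 3 = d.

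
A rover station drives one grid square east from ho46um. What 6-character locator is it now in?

Longitude subsquare u = 20; +1 → 21 = v.
The latitude characters are unchanged.

HO46vm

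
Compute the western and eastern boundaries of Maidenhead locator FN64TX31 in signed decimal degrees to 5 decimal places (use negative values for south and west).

-66.39167, -66.38333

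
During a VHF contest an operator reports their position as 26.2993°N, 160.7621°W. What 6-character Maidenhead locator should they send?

Shift to the Maidenhead origin (180°W, 90°S): lon 19.2379, lat 116.2993.
Field (20°×10°, letters A–R): 19.2379/20 → 0 → A, 116.2993/10 → 11 → L; chars AL.
Square (2°×1°, digits 0–9): 19.2379/2 → 9, 6.2993/1 → 6; chars 96.
Subsquare (5′×2.5′, letters a–x): 1.2379/0.0833333 → 14 → o, 0.2993/0.0416667 → 7 → h; chars oh.

AL96oh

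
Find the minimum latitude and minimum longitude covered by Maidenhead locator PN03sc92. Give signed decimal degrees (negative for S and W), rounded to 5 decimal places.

Field P=15, N=13: +15·20° lon, +13·10° lat → SW at lon 120°, lat 40°.
Square 0, 3: +0·2° lon, +3·1° lat → SW at lon 120°, lat 43°.
Subsquare s=18, c=2: +18·0.0833333° lon, +2·0.0416667° lat → SW at lon 121.5°, lat 43.0833°.
Extended square 9, 2: +9·0.00833333° lon, +2·0.00416667° lat → SW at lon 121.575°, lat 43.0917°.
latitude 43.09167, longitude 121.57500.

43.09167, 121.57500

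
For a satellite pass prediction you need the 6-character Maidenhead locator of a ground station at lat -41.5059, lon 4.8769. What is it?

JE28kl

Offset from 180°W / 90°S: lon 184.8769°, lat 48.4941°.
Field: 184.8769/20 → 9 → J, 48.4941/10 → 4 → E; chars JE.
Square: 4.8769/2 → 2, 8.4941/1 → 8; chars 28.
Subsquare: 0.8769/0.0833333 → 10 → k, 0.4941/0.0416667 → 11 → l; chars kl.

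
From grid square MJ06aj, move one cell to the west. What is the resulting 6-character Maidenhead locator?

LJ96xj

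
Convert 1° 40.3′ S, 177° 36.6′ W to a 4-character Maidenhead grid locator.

Offset from 180°W / 90°S: lon 2.39°, lat 88.33°.
Field: lon ⌊2.39/20⌋ = 0 → A; lat ⌊88.33/10⌋ = 8 → I.
Square: lon ⌊2.39/2⌋ = 1; lat ⌊8.33/1⌋ = 8.

AI18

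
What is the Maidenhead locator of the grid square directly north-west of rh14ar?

RH04xs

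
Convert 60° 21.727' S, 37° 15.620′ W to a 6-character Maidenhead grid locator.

HC19ip

Offset from 180°W / 90°S: lon 142.7397°, lat 29.6379°.
Field (20°×10°, letters A–R): lon ⌊142.7397/20⌋ = 7 → H; lat ⌊29.6379/10⌋ = 2 → C.
Square (2°×1°, digits 0–9): lon ⌊2.7397/2⌋ = 1; lat ⌊9.6379/1⌋ = 9.
Subsquare (5′×2.5′, letters a–x): lon ⌊0.7397/0.0833333⌋ = 8 → i; lat ⌊0.6379/0.0416667⌋ = 15 → p.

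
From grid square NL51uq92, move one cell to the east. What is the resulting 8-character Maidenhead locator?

NL51vq02

Longitude extended square 9; +1 → 10, wraps to 0, carry into subsquare.
Longitude subsquare u = 20; +1 → 21 = v.
The latitude characters are unchanged.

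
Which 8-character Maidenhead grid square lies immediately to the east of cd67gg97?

Longitude extended square 9; +1 → 10, wraps to 0, carry into subsquare.
Longitude subsquare g = 6; +1 → 7 = h.
The latitude characters are unchanged.

CD67hg07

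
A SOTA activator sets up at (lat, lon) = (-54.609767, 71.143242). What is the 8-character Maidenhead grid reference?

Offset from 180°W / 90°S: lon 251.14324°, lat 35.39023°.
Field: lon ⌊251.14324/20⌋ = 12 → M; lat ⌊35.39023/10⌋ = 3 → D.
Square: lon ⌊11.14324/2⌋ = 5; lat ⌊5.39023/1⌋ = 5.
Subsquare: lon ⌊1.14324/0.0833333⌋ = 13 → n; lat ⌊0.39023/0.0416667⌋ = 9 → j.
Extended square: lon ⌊0.05991/0.00833333⌋ = 7; lat ⌊0.01523/0.00416667⌋ = 3.

MD55nj73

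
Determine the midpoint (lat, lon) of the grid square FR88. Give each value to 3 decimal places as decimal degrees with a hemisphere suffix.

88.500° N, 63.000° W

Field F=5, R=17: +5·20° lon, +17·10° lat → SW at lon -80°, lat 80°.
Square 8, 8: +8·2° lon, +8·1° lat → SW at lon -64°, lat 88°.
Cell spans 2° lon × 1° lat. Centre is SW corner plus half of each.
latitude 88.500° N, longitude 63.000° W.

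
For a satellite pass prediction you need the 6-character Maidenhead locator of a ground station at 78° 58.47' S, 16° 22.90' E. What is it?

Offset from 180°W / 90°S: lon 196.3817°, lat 11.0255°.
Field: lon ⌊196.3817/20⌋ = 9 → J; lat ⌊11.0255/10⌋ = 1 → B.
Square: lon ⌊16.3817/2⌋ = 8; lat ⌊1.0255/1⌋ = 1.
Subsquare: lon ⌊0.3817/0.0833333⌋ = 4 → e; lat ⌊0.0255/0.0416667⌋ = 0 → a.

JB81ea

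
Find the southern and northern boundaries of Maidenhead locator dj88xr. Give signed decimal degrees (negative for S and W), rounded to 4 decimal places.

8.7083, 8.7500

Field D=3, J=9: +3·20° lon, +9·10° lat → SW at lon -120°, lat 0°.
Square 8, 8: +8·2° lon, +8·1° lat → SW at lon -104°, lat 8°.
Subsquare x=23, r=17: +23·0.0833333° lon, +17·0.0416667° lat → SW at lon -102.083°, lat 8.70833°.
Cell spans 0.0833333° lon × 0.0416667° lat.
south 8.7083, north 8.7500.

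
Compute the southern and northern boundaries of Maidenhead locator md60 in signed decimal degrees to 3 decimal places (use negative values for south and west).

Field M=12, D=3: +12·20° lon, +3·10° lat → SW at lon 60°, lat -60°.
Square 6, 0: +6·2° lon, +0·1° lat → SW at lon 72°, lat -60°.
Cell spans 2° lon × 1° lat.
south -60.000, north -59.000.

-60.000, -59.000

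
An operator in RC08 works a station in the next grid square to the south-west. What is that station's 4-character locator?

Longitude square 0; −1 → -1, wraps to 9, carry into field.
Longitude field R = 17; −1 → 16 = Q.
Latitude square 8; −1 → 7.

QC97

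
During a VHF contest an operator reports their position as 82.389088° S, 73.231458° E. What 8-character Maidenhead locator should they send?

MA67oo76

Shift to the Maidenhead origin (180°W, 90°S): lon 253.23146, lat 7.61091.
Field: lon ⌊253.23146/20⌋ = 12 → M; lat ⌊7.61091/10⌋ = 0 → A.
Square: lon ⌊13.23146/2⌋ = 6; lat ⌊7.61091/1⌋ = 7.
Subsquare: lon ⌊1.23146/0.0833333⌋ = 14 → o; lat ⌊0.61091/0.0416667⌋ = 14 → o.
Extended square: lon ⌊0.06479/0.00833333⌋ = 7; lat ⌊0.02758/0.00416667⌋ = 6.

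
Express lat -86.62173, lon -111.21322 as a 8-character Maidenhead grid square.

Add 180° to longitude and 90° to latitude: 68.78678, 3.37827.
Field: 68.78678/20 → 3 → D, 3.37827/10 → 0 → A; chars DA.
Square: 8.78678/2 → 4, 3.37827/1 → 3; chars 43.
Subsquare: 0.78678/0.0833333 → 9 → j, 0.37827/0.0416667 → 9 → j; chars jj.
Extended square: 0.03678/0.00833333 → 4, 0.00327/0.00416667 → 0; chars 40.

DA43jj40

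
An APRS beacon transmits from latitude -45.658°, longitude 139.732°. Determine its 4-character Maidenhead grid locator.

PE94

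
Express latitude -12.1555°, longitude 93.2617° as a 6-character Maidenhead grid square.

Offset from 180°W / 90°S: lon 273.2617°, lat 77.8445°.
Field: 273.2617/20 → 13 → N, 77.8445/10 → 7 → H; chars NH.
Square: 13.2617/2 → 6, 7.8445/1 → 7; chars 67.
Subsquare: 1.2617/0.0833333 → 15 → p, 0.8445/0.0416667 → 20 → u; chars pu.

NH67pu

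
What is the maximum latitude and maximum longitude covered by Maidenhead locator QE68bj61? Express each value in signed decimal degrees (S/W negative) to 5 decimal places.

Field Q=16, E=4: +16·20° lon, +4·10° lat → SW at lon 140°, lat -50°.
Square 6, 8: +6·2° lon, +8·1° lat → SW at lon 152°, lat -42°.
Subsquare b=1, j=9: +1·0.0833333° lon, +9·0.0416667° lat → SW at lon 152.083°, lat -41.625°.
Extended square 6, 1: +6·0.00833333° lon, +1·0.00416667° lat → SW at lon 152.133°, lat -41.6208°.
Cell spans 0.00833333° lon × 0.00416667° lat. NE corner is SW corner plus one full cell.
latitude -41.61667, longitude 152.14167.

-41.61667, 152.14167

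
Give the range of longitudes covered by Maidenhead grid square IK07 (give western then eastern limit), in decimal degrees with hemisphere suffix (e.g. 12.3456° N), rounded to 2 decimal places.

Field I=8, K=10: +8·20° lon, +10·10° lat → SW at lon -20°, lat 10°.
Square 0, 7: +0·2° lon, +7·1° lat → SW at lon -20°, lat 17°.
Cell spans 2° lon × 1° lat.
west 20.00° W, east 18.00° W.

20.00° W, 18.00° W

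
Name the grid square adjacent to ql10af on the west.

Longitude subsquare a = 0; −1 → -1, wraps to 23 = x, carry into square.
Longitude square 1; −1 → 0.
The latitude characters are unchanged.

QL00xf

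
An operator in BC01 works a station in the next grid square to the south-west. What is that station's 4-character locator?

AC90

Longitude square 0; −1 → -1, wraps to 9, carry into field.
Longitude field B = 1; −1 → 0 = A.
Latitude square 1; −1 → 0.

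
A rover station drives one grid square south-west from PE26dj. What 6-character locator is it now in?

PE26ci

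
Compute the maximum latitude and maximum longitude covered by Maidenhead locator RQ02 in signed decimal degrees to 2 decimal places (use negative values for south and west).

73.00, 162.00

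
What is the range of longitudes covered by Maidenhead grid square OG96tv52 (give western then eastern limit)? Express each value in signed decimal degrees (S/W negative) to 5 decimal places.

Field O=14, G=6: +14·20° lon, +6·10° lat → SW at lon 100°, lat -30°.
Square 9, 6: +9·2° lon, +6·1° lat → SW at lon 118°, lat -24°.
Subsquare t=19, v=21: +19·0.0833333° lon, +21·0.0416667° lat → SW at lon 119.583°, lat -23.125°.
Extended square 5, 2: +5·0.00833333° lon, +2·0.00416667° lat → SW at lon 119.625°, lat -23.1167°.
Cell spans 0.00833333° lon × 0.00416667° lat.
west 119.62500, east 119.63333.

119.62500, 119.63333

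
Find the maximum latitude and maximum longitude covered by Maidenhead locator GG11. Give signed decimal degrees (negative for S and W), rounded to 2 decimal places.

-28.00, -56.00

Field G=6, G=6: +6·20° lon, +6·10° lat → SW at lon -60°, lat -30°.
Square 1, 1: +1·2° lon, +1·1° lat → SW at lon -58°, lat -29°.
Cell spans 2° lon × 1° lat. NE corner is SW corner plus one full cell.
latitude -28.00, longitude -56.00.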